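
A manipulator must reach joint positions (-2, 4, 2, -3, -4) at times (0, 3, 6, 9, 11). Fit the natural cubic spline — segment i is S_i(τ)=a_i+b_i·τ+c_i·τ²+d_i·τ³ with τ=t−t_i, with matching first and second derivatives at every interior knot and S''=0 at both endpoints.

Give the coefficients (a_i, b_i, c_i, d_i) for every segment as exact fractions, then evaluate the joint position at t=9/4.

  seg 0: a=-2 b=2167/828 c=0 d=-511/7452
  seg 1: a=4 b=317/414 c=-511/828 d=347/7452
  seg 2: a=2 b=-1391/828 c=-41/207 d=503/7452
  seg 3: a=-3 b=-433/414 c=113/276 d=-113/1656
S(9/4) = 18297/5888

Δ: Δ0=2, Δ1=-2/3, Δ2=-5/3, Δ3=-1/2
row 1: diag=12, rhs=-16; c'=1/4, d'=-4/3
row 2: denom=12−3·1/4=45/4; d'=(-6−3·-4/3)/(45/4)=-8/45
row 3: denom=10−3·4/15=46/5; d'=(7−3·-8/45)/(46/5)=113/138
back: M3=113/138
back: M2=-8/45−4/15·113/138=-82/207
back: M1=-4/3−1/4·-82/207=-511/414
M: M0=0, M1=-511/414, M2=-82/207, M3=113/138, M4=0
seg 0: a=-2, c=M0/2=0, d=(M1−M0)/(6·3)=-511/7452, b=Δ0−h0·(2M0+M1)/6=2167/828
seg 1: a=4, c=M1/2=-511/828, d=(M2−M1)/(6·3)=347/7452, b=Δ1−h1·(2M1+M2)/6=317/414
seg 2: a=2, c=M2/2=-41/207, d=(M3−M2)/(6·3)=503/7452, b=Δ2−h2·(2M2+M3)/6=-1391/828
seg 3: a=-3, c=M3/2=113/276, d=(M4−M3)/(6·2)=-113/1656, b=Δ3−h3·(2M3+M4)/6=-433/414
t_q=9/4 → seg 0, τ=9/4; S=-2+2167/828·τ+0·τ²+-511/7452·τ³=18297/5888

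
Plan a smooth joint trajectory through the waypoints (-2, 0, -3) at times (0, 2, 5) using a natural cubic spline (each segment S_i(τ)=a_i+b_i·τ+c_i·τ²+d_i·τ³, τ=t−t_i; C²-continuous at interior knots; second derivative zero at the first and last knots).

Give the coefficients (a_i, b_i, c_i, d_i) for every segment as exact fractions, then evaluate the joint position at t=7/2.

Δ: Δ0=1, Δ1=-1
row 1: diag=10, rhs=-12; c'=3/10, d'=-6/5
back: M1=-6/5
M: M0=0, M1=-6/5, M2=0
seg 0: a=-2, c=M0/2=0, d=(M1−M0)/(6·2)=-1/10, b=Δ0−h0·(2M0+M1)/6=7/5
seg 1: a=0, c=M1/2=-3/5, d=(M2−M1)/(6·3)=1/15, b=Δ1−h1·(2M1+M2)/6=1/5
t_q=7/2 → seg 1, τ=3/2; S=0+1/5·τ+-3/5·τ²+1/15·τ³=-33/40

  seg 0: a=-2 b=7/5 c=0 d=-1/10
  seg 1: a=0 b=1/5 c=-3/5 d=1/15
S(7/2) = -33/40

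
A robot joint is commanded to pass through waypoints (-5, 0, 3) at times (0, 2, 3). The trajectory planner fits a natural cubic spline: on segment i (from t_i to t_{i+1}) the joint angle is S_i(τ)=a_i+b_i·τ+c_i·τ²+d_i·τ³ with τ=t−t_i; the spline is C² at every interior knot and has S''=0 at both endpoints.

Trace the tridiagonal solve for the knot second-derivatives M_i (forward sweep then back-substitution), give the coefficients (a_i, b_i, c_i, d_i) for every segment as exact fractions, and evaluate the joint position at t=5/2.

Δ: Δ0=5/2, Δ1=3
row 1: diag=6, rhs=3; c'=1/6, d'=1/2
back: M1=1/2
M: M0=0, M1=1/2, M2=0
seg 0: a=-5, c=M0/2=0, d=(M1−M0)/(6·2)=1/24, b=Δ0−h0·(2M0+M1)/6=7/3
seg 1: a=0, c=M1/2=1/4, d=(M2−M1)/(6·1)=-1/12, b=Δ1−h1·(2M1+M2)/6=17/6
t_q=5/2 → seg 1, τ=1/2; S=0+17/6·τ+1/4·τ²+-1/12·τ³=47/32

  seg 0: a=-5 b=7/3 c=0 d=1/24
  seg 1: a=0 b=17/6 c=1/4 d=-1/12
S(5/2) = 47/32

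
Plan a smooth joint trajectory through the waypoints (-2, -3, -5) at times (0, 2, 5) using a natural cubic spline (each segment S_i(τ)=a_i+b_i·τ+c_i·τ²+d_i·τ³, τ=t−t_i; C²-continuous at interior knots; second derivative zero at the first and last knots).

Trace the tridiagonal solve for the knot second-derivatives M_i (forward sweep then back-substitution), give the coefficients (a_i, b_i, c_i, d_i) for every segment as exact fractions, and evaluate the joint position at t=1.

  seg 0: a=-2 b=-7/15 c=0 d=-1/120
  seg 1: a=-3 b=-17/30 c=-1/20 d=1/180
S(1) = -99/40

Δ: Δ0=-1/2, Δ1=-2/3
row 1: diag=10, rhs=-1; c'=3/10, d'=-1/10
back: M1=-1/10
M: M0=0, M1=-1/10, M2=0
seg 0: a=-2, c=M0/2=0, d=(M1−M0)/(6·2)=-1/120, b=Δ0−h0·(2M0+M1)/6=-7/15
seg 1: a=-3, c=M1/2=-1/20, d=(M2−M1)/(6·3)=1/180, b=Δ1−h1·(2M1+M2)/6=-17/30
t_q=1 → seg 0, τ=1; S=-2+-7/15·τ+0·τ²+-1/120·τ³=-99/40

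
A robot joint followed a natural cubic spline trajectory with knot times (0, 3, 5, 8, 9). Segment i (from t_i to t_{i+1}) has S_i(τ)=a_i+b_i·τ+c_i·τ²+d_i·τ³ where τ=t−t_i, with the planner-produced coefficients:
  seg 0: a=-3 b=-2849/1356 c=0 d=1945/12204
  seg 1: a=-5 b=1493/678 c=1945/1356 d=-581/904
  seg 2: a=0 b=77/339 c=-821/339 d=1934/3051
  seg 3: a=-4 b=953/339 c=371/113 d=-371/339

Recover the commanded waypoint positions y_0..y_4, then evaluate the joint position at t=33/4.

y_0 = S_0(0) = a_0 = -3
y_1 = S_1(0) = a_1 = -5
y_2 = S_2(0) = a_2 = 0
y_3 = S_3(0) = a_3 = -4
y_4 = S_3(1) = 1
t_q=33/4 is in segment 3 (τ=1/4); S_3(τ)=-22485/7232

y_0=-3 y_1=-5 y_2=0 y_3=-4 y_4=1
S(33/4) = -22485/7232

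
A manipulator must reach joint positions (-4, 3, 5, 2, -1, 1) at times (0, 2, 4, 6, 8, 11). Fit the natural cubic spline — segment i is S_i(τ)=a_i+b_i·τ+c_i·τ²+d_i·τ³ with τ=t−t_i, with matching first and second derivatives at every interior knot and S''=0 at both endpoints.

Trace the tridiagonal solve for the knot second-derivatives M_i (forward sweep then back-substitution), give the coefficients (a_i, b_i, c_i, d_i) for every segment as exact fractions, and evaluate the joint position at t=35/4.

Δ: Δ0=7/2, Δ1=1, Δ2=-3/2, Δ3=-3/2, Δ4=2/3
row 1: diag=8, rhs=-15; c'=1/4, d'=-15/8
row 2: denom=8−2·1/4=15/2; d'=(-15−2·-15/8)/(15/2)=-3/2
row 3: denom=8−2·4/15=112/15; d'=(0−2·-3/2)/(112/15)=45/112
row 4: denom=10−2·15/56=265/28; d'=(13−2·45/112)/(265/28)=683/530
back: M4=683/530
back: M3=45/112−15/56·683/530=3/53
back: M2=-3/2−4/15·3/53=-803/530
back: M1=-15/8−1/4·-803/530=-793/530
M: M0=0, M1=-793/530, M2=-803/530, M3=3/53, M4=683/530, M5=0
seg 0: a=-4, c=M0/2=0, d=(M1−M0)/(6·2)=-793/6360, b=Δ0−h0·(2M0+M1)/6=3179/795
seg 1: a=3, c=M1/2=-793/1060, d=(M2−M1)/(6·2)=-1/636, b=Δ1−h1·(2M1+M2)/6=3979/1590
seg 2: a=5, c=M2/2=-803/1060, d=(M3−M2)/(6·2)=833/6360, b=Δ2−h2·(2M2+M3)/6=-809/1590
seg 3: a=2, c=M3/2=3/106, d=(M4−M3)/(6·2)=653/6360, b=Δ3−h3·(2M3+M4)/6=-1564/795
seg 4: a=-1, c=M4/2=683/1060, d=(M5−M4)/(6·3)=-683/9540, b=Δ4−h4·(2M4+M5)/6=-989/1590
t_q=35/4 → seg 4, τ=3/4; S=-1+-989/1590·τ+683/1060·τ²+-683/9540·τ³=-76949/67840

  seg 0: a=-4 b=3179/795 c=0 d=-793/6360
  seg 1: a=3 b=3979/1590 c=-793/1060 d=-1/636
  seg 2: a=5 b=-809/1590 c=-803/1060 d=833/6360
  seg 3: a=2 b=-1564/795 c=3/106 d=653/6360
  seg 4: a=-1 b=-989/1590 c=683/1060 d=-683/9540
S(35/4) = -76949/67840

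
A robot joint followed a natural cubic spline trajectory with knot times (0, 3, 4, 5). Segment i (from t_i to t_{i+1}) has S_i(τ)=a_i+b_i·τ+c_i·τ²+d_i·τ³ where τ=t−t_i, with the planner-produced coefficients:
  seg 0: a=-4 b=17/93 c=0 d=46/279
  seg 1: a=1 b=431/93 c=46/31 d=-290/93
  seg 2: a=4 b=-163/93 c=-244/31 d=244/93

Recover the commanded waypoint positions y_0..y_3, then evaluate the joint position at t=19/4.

y_0 = S_0(0) = a_0 = -4
y_1 = S_1(0) = a_1 = 1
y_2 = S_2(0) = a_2 = 4
y_3 = S_2(1) = -3
t_q=19/4 is in segment 2 (τ=3/4); S_2(τ)=-315/496

y_0=-4 y_1=1 y_2=4 y_3=-3
S(19/4) = -315/496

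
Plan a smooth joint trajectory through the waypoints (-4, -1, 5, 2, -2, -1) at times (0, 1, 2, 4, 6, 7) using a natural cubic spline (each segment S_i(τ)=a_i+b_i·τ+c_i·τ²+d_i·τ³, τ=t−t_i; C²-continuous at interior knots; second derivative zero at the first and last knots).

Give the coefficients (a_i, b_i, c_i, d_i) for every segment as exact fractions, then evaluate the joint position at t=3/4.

  seg 0: a=-4 b=429/229 c=0 d=258/229
  seg 1: a=-1 b=1203/229 c=774/229 d=-603/229
  seg 2: a=5 b=942/229 c=-1035/229 d=1569/1832
  seg 3: a=2 b=-1689/458 c=567/916 d=103/916
  seg 4: a=-2 b=63/458 c=1185/916 d=-395/916
S(3/4) = -15533/7328

Δ: Δ0=3, Δ1=6, Δ2=-3/2, Δ3=-2, Δ4=1
row 1: diag=4, rhs=18; c'=1/4, d'=9/2
row 2: denom=6−1·1/4=23/4; d'=(-45−1·9/2)/(23/4)=-198/23
row 3: denom=8−2·8/23=168/23; d'=(-3−2·-198/23)/(168/23)=109/56
row 4: denom=6−2·23/84=229/42; d'=(18−2·109/56)/(229/42)=1185/458
back: M4=1185/458
back: M3=109/56−23/84·1185/458=567/458
back: M2=-198/23−8/23·567/458=-2070/229
back: M1=9/2−1/4·-2070/229=1548/229
M: M0=0, M1=1548/229, M2=-2070/229, M3=567/458, M4=1185/458, M5=0
seg 0: a=-4, c=M0/2=0, d=(M1−M0)/(6·1)=258/229, b=Δ0−h0·(2M0+M1)/6=429/229
seg 1: a=-1, c=M1/2=774/229, d=(M2−M1)/(6·1)=-603/229, b=Δ1−h1·(2M1+M2)/6=1203/229
seg 2: a=5, c=M2/2=-1035/229, d=(M3−M2)/(6·2)=1569/1832, b=Δ2−h2·(2M2+M3)/6=942/229
seg 3: a=2, c=M3/2=567/916, d=(M4−M3)/(6·2)=103/916, b=Δ3−h3·(2M3+M4)/6=-1689/458
seg 4: a=-2, c=M4/2=1185/916, d=(M5−M4)/(6·1)=-395/916, b=Δ4−h4·(2M4+M5)/6=63/458
t_q=3/4 → seg 0, τ=3/4; S=-4+429/229·τ+0·τ²+258/229·τ³=-15533/7328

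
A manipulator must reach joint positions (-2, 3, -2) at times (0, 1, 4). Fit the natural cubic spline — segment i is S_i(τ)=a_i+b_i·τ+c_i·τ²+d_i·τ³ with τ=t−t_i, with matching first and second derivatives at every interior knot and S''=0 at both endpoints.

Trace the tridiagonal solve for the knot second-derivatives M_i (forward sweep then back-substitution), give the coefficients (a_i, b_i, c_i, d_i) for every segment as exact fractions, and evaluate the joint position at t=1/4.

  seg 0: a=-2 b=35/6 c=0 d=-5/6
  seg 1: a=3 b=10/3 c=-5/2 d=5/18
S(1/4) = -71/128

Δ: Δ0=5, Δ1=-5/3
row 1: diag=8, rhs=-40; c'=3/8, d'=-5
back: M1=-5
M: M0=0, M1=-5, M2=0
seg 0: a=-2, c=M0/2=0, d=(M1−M0)/(6·1)=-5/6, b=Δ0−h0·(2M0+M1)/6=35/6
seg 1: a=3, c=M1/2=-5/2, d=(M2−M1)/(6·3)=5/18, b=Δ1−h1·(2M1+M2)/6=10/3
t_q=1/4 → seg 0, τ=1/4; S=-2+35/6·τ+0·τ²+-5/6·τ³=-71/128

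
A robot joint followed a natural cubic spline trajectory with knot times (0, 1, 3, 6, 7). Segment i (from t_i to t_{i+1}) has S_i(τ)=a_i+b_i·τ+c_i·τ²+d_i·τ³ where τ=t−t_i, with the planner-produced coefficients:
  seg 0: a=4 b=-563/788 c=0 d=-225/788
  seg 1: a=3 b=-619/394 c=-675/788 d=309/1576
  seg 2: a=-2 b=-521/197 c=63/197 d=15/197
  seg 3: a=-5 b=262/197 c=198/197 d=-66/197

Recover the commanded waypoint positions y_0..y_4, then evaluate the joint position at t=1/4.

y_0=4 y_1=3 y_2=-2 y_3=-5 y_4=-3
S(1/4) = 192495/50432

y_0 = S_0(0) = a_0 = 4
y_1 = S_1(0) = a_1 = 3
y_2 = S_2(0) = a_2 = -2
y_3 = S_3(0) = a_3 = -5
y_4 = S_3(1) = -3
t_q=1/4 is in segment 0 (τ=1/4); S_0(τ)=192495/50432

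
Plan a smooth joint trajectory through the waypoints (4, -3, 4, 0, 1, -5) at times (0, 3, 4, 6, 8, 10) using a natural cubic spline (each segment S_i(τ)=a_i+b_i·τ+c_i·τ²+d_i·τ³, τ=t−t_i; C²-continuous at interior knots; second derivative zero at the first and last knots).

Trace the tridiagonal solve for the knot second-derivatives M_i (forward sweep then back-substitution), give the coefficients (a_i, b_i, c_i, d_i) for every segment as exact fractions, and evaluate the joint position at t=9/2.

Δ: Δ0=-7/3, Δ1=7, Δ2=-2, Δ3=1/2, Δ4=-3
row 1: diag=8, rhs=56; c'=1/8, d'=7
row 2: denom=6−1·1/8=47/8; d'=(-54−1·7)/(47/8)=-488/47
row 3: denom=8−2·16/47=344/47; d'=(15−2·-488/47)/(344/47)=1681/344
row 4: denom=8−2·47/172=641/86; d'=(-21−2·1681/344)/(641/86)=-5293/1282
back: M4=-5293/1282
back: M3=1681/344−47/172·-5293/1282=7711/1282
back: M2=-488/47−16/47·7711/1282=-7968/641
back: M1=7−1/8·-7968/641=5483/641
M: M0=0, M1=5483/641, M2=-7968/641, M3=7711/1282, M4=-5293/1282, M5=0
seg 0: a=4, c=M0/2=0, d=(M1−M0)/(6·3)=5483/11538, b=Δ0−h0·(2M0+M1)/6=-25423/3846
seg 1: a=-3, c=M1/2=5483/1282, d=(M2−M1)/(6·1)=-13451/3846, b=Δ1−h1·(2M1+M2)/6=11962/1923
seg 2: a=4, c=M2/2=-3984/641, d=(M3−M2)/(6·2)=23647/15384, b=Δ2−h2·(2M2+M3)/6=16469/3846
seg 3: a=0, c=M3/2=7711/2564, d=(M4−M3)/(6·2)=-3251/3846, b=Δ3−h3·(2M3+M4)/6=-4103/1923
seg 4: a=1, c=M4/2=-5293/2564, d=(M5−M4)/(6·2)=5293/15384, b=Δ4−h4·(2M4+M5)/6=-476/1923
t_q=9/2 → seg 2, τ=1/2; S=4+16469/3846·τ+-3984/641·τ²+23647/15384·τ³=196069/41024

  seg 0: a=4 b=-25423/3846 c=0 d=5483/11538
  seg 1: a=-3 b=11962/1923 c=5483/1282 d=-13451/3846
  seg 2: a=4 b=16469/3846 c=-3984/641 d=23647/15384
  seg 3: a=0 b=-4103/1923 c=7711/2564 d=-3251/3846
  seg 4: a=1 b=-476/1923 c=-5293/2564 d=5293/15384
S(9/2) = 196069/41024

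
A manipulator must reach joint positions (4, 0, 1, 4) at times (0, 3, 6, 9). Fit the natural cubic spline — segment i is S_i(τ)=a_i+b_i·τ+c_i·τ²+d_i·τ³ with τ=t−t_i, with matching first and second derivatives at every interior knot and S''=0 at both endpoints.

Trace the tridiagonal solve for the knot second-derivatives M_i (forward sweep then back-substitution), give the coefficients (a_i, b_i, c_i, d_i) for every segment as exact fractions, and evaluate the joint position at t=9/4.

  seg 0: a=4 b=-26/15 c=0 d=2/45
  seg 1: a=0 b=-8/15 c=2/5 d=-1/27
  seg 2: a=1 b=13/15 c=1/15 d=-1/135
S(9/4) = 97/160

Δ: Δ0=-4/3, Δ1=1/3, Δ2=1
row 1: diag=12, rhs=10; c'=1/4, d'=5/6
row 2: denom=12−3·1/4=45/4; d'=(4−3·5/6)/(45/4)=2/15
back: M2=2/15
back: M1=5/6−1/4·2/15=4/5
M: M0=0, M1=4/5, M2=2/15, M3=0
seg 0: a=4, c=M0/2=0, d=(M1−M0)/(6·3)=2/45, b=Δ0−h0·(2M0+M1)/6=-26/15
seg 1: a=0, c=M1/2=2/5, d=(M2−M1)/(6·3)=-1/27, b=Δ1−h1·(2M1+M2)/6=-8/15
seg 2: a=1, c=M2/2=1/15, d=(M3−M2)/(6·3)=-1/135, b=Δ2−h2·(2M2+M3)/6=13/15
t_q=9/4 → seg 0, τ=9/4; S=4+-26/15·τ+0·τ²+2/45·τ³=97/160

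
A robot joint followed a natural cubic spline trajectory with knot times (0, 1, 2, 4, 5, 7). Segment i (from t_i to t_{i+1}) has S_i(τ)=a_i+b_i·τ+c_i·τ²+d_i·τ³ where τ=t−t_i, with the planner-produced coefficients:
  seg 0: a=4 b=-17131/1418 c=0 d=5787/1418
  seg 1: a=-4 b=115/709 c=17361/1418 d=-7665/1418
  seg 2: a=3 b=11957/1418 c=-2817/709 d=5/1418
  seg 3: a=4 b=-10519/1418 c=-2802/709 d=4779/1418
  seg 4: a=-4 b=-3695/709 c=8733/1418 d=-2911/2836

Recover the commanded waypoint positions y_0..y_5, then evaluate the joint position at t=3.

y_0 = S_0(0) = a_0 = 4
y_1 = S_1(0) = a_1 = -4
y_2 = S_2(0) = a_2 = 3
y_3 = S_3(0) = a_3 = 4
y_4 = S_4(0) = a_4 = -4
y_5 = S_4(2) = 2
t_q=3 is in segment 2 (τ=1); S_2(τ)=5291/709

y_0=4 y_1=-4 y_2=3 y_3=4 y_4=-4 y_5=2
S(3) = 5291/709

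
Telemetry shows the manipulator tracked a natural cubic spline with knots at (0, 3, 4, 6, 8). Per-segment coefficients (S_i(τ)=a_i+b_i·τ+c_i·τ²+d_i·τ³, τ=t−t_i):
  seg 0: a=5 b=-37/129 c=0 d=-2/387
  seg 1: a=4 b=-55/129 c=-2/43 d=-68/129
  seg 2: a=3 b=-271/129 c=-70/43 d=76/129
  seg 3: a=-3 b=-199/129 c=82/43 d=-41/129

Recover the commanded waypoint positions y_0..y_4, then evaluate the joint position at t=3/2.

y_0=5 y_1=4 y_2=3 y_3=-3 y_4=-1
S(3/2) = 783/172

y_0 = S_0(0) = a_0 = 5
y_1 = S_1(0) = a_1 = 4
y_2 = S_2(0) = a_2 = 3
y_3 = S_3(0) = a_3 = -3
y_4 = S_3(2) = -1
t_q=3/2 is in segment 0 (τ=3/2); S_0(τ)=783/172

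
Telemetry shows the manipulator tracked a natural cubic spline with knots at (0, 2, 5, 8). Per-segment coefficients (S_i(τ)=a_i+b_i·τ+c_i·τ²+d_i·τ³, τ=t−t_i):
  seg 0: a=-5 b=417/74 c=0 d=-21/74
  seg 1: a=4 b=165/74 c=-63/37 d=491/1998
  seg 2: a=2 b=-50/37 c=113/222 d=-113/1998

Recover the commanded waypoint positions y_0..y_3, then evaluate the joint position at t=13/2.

y_0 = S_0(0) = a_0 = -5
y_1 = S_1(0) = a_1 = 4
y_2 = S_2(0) = a_2 = 2
y_3 = S_2(3) = 1
t_q=13/2 is in segment 2 (τ=3/2); S_2(τ)=549/592

y_0=-5 y_1=4 y_2=2 y_3=1
S(13/2) = 549/592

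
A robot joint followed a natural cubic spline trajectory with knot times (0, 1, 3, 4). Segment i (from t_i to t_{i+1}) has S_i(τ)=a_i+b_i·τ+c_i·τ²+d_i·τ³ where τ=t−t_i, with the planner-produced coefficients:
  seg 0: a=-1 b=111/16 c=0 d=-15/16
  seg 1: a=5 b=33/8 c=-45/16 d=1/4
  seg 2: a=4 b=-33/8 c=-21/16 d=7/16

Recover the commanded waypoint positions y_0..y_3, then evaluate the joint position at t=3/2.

y_0=-1 y_1=5 y_2=4 y_3=-1
S(3/2) = 409/64

y_0 = S_0(0) = a_0 = -1
y_1 = S_1(0) = a_1 = 5
y_2 = S_2(0) = a_2 = 4
y_3 = S_2(1) = -1
t_q=3/2 is in segment 1 (τ=1/2); S_1(τ)=409/64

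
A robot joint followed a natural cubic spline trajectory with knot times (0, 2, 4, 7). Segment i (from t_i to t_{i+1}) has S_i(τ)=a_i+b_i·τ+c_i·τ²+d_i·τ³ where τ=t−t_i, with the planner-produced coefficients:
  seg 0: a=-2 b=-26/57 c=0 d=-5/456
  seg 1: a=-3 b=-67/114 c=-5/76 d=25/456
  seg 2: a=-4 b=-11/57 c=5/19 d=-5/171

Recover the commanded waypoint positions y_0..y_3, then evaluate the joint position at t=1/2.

y_0 = S_0(0) = a_0 = -2
y_1 = S_1(0) = a_1 = -3
y_2 = S_2(0) = a_2 = -4
y_3 = S_2(3) = -3
t_q=1/2 is in segment 0 (τ=1/2); S_0(τ)=-2711/1216

y_0=-2 y_1=-3 y_2=-4 y_3=-3
S(1/2) = -2711/1216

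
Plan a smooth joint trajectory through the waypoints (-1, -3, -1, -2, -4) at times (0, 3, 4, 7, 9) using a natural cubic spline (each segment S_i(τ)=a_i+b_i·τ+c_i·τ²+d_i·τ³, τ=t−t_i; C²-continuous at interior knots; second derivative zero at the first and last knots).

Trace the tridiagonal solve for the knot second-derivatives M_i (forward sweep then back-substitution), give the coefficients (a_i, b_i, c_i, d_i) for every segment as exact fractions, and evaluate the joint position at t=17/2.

  seg 0: a=-1 b=-502/279 c=0 d=316/2511
  seg 1: a=-3 b=446/279 c=316/279 d=-68/93
  seg 2: a=-1 b=466/279 c=-296/279 d=329/2511
  seg 3: a=-2 b=-323/279 c=11/93 d=-11/558
S(17/2) = -5263/1488

Δ: Δ0=-2/3, Δ1=2, Δ2=-1/3, Δ3=-1
row 1: diag=8, rhs=16; c'=1/8, d'=2
row 2: denom=8−1·1/8=63/8; d'=(-14−1·2)/(63/8)=-128/63
row 3: denom=10−3·8/21=62/7; d'=(-4−3·-128/63)/(62/7)=22/93
back: M3=22/93
back: M2=-128/63−8/21·22/93=-592/279
back: M1=2−1/8·-592/279=632/279
M: M0=0, M1=632/279, M2=-592/279, M3=22/93, M4=0
seg 0: a=-1, c=M0/2=0, d=(M1−M0)/(6·3)=316/2511, b=Δ0−h0·(2M0+M1)/6=-502/279
seg 1: a=-3, c=M1/2=316/279, d=(M2−M1)/(6·1)=-68/93, b=Δ1−h1·(2M1+M2)/6=446/279
seg 2: a=-1, c=M2/2=-296/279, d=(M3−M2)/(6·3)=329/2511, b=Δ2−h2·(2M2+M3)/6=466/279
seg 3: a=-2, c=M3/2=11/93, d=(M4−M3)/(6·2)=-11/558, b=Δ3−h3·(2M3+M4)/6=-323/279
t_q=17/2 → seg 3, τ=3/2; S=-2+-323/279·τ+11/93·τ²+-11/558·τ³=-5263/1488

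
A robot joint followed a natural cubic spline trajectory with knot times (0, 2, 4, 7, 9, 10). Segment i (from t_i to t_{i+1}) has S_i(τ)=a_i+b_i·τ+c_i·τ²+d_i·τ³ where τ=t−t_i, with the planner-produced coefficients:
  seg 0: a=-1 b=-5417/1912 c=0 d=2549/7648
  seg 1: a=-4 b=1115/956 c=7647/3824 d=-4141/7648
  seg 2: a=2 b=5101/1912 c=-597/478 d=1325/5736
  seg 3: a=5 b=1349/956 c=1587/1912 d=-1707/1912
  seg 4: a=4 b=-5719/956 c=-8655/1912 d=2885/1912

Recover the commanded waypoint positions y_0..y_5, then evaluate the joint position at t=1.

y_0 = S_0(0) = a_0 = -1
y_1 = S_1(0) = a_1 = -4
y_2 = S_2(0) = a_2 = 2
y_3 = S_3(0) = a_3 = 5
y_4 = S_4(0) = a_4 = 4
y_5 = S_4(1) = -5
t_q=1 is in segment 0 (τ=1); S_0(τ)=-26767/7648

y_0=-1 y_1=-4 y_2=2 y_3=5 y_4=4 y_5=-5
S(1) = -26767/7648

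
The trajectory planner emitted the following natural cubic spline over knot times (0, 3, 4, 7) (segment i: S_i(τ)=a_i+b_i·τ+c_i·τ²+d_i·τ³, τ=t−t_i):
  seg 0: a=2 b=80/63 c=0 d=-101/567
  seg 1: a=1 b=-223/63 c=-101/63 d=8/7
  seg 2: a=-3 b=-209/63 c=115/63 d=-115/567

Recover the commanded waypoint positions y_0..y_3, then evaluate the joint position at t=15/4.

y_0=2 y_1=1 y_2=-3 y_3=-2
S(15/4) = -697/336

y_0 = S_0(0) = a_0 = 2
y_1 = S_1(0) = a_1 = 1
y_2 = S_2(0) = a_2 = -3
y_3 = S_2(3) = -2
t_q=15/4 is in segment 1 (τ=3/4); S_1(τ)=-697/336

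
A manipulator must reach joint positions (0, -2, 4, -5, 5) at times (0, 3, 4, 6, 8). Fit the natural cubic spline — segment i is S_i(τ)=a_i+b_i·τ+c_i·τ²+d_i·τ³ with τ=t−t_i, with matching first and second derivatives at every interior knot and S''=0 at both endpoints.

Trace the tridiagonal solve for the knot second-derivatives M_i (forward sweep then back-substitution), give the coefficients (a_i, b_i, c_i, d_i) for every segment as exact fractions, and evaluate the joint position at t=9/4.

Δ: Δ0=-2/3, Δ1=6, Δ2=-9/2, Δ3=5
row 1: diag=8, rhs=40; c'=1/8, d'=5
row 2: denom=6−1·1/8=47/8; d'=(-63−1·5)/(47/8)=-544/47
row 3: denom=8−2·16/47=344/47; d'=(57−2·-544/47)/(344/47)=3767/344
back: M3=3767/344
back: M2=-544/47−16/47·3767/344=-658/43
back: M1=5−1/8·-658/43=1189/172
M: M0=0, M1=1189/172, M2=-658/43, M3=3767/344, M4=0
seg 0: a=0, c=M0/2=0, d=(M1−M0)/(6·3)=1189/3096, b=Δ0−h0·(2M0+M1)/6=-4255/1032
seg 1: a=-2, c=M1/2=1189/344, d=(M2−M1)/(6·1)=-3821/1032, b=Δ1−h1·(2M1+M2)/6=3223/516
seg 2: a=4, c=M2/2=-329/43, d=(M3−M2)/(6·2)=9031/4128, b=Δ2−h2·(2M2+M3)/6=2117/1032
seg 3: a=-5, c=M3/2=3767/688, d=(M4−M3)/(6·2)=-3767/4128, b=Δ3−h3·(2M3+M4)/6=-1187/516
t_q=9/4 → seg 0, τ=9/4; S=0+-4255/1032·τ+0·τ²+1189/3096·τ³=-107931/22016

  seg 0: a=0 b=-4255/1032 c=0 d=1189/3096
  seg 1: a=-2 b=3223/516 c=1189/344 d=-3821/1032
  seg 2: a=4 b=2117/1032 c=-329/43 d=9031/4128
  seg 3: a=-5 b=-1187/516 c=3767/688 d=-3767/4128
S(9/4) = -107931/22016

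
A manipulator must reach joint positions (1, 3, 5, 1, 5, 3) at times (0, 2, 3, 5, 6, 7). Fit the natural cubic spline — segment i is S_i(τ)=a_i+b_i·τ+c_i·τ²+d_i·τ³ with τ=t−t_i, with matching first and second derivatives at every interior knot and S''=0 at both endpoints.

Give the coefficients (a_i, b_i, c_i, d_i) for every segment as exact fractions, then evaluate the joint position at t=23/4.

Δ: Δ0=1, Δ1=2, Δ2=-2, Δ3=4, Δ4=-2
row 1: diag=6, rhs=6; c'=1/6, d'=1
row 2: denom=6−1·1/6=35/6; d'=(-24−1·1)/(35/6)=-30/7
row 3: denom=6−2·12/35=186/35; d'=(36−2·-30/7)/(186/35)=260/31
row 4: denom=4−1·35/186=709/186; d'=(-36−1·260/31)/(709/186)=-8256/709
back: M4=-8256/709
back: M3=260/31−35/186·-8256/709=7500/709
back: M2=-30/7−12/35·7500/709=-5610/709
back: M1=1−1/6·-5610/709=1644/709
M: M0=0, M1=1644/709, M2=-5610/709, M3=7500/709, M4=-8256/709, M5=0
seg 0: a=1, c=M0/2=0, d=(M1−M0)/(6·2)=137/709, b=Δ0−h0·(2M0+M1)/6=161/709
seg 1: a=3, c=M1/2=822/709, d=(M2−M1)/(6·1)=-1209/709, b=Δ1−h1·(2M1+M2)/6=1805/709
seg 2: a=5, c=M2/2=-2805/709, d=(M3−M2)/(6·2)=2185/1418, b=Δ2−h2·(2M2+M3)/6=-178/709
seg 3: a=1, c=M3/2=3750/709, d=(M4−M3)/(6·1)=-2626/709, b=Δ3−h3·(2M3+M4)/6=1712/709
seg 4: a=5, c=M4/2=-4128/709, d=(M5−M4)/(6·1)=1376/709, b=Δ4−h4·(2M4+M5)/6=1334/709
t_q=23/4 → seg 3, τ=3/4; S=1+1712/709·τ+3750/709·τ²+-2626/709·τ³=95825/22688

  seg 0: a=1 b=161/709 c=0 d=137/709
  seg 1: a=3 b=1805/709 c=822/709 d=-1209/709
  seg 2: a=5 b=-178/709 c=-2805/709 d=2185/1418
  seg 3: a=1 b=1712/709 c=3750/709 d=-2626/709
  seg 4: a=5 b=1334/709 c=-4128/709 d=1376/709
S(23/4) = 95825/22688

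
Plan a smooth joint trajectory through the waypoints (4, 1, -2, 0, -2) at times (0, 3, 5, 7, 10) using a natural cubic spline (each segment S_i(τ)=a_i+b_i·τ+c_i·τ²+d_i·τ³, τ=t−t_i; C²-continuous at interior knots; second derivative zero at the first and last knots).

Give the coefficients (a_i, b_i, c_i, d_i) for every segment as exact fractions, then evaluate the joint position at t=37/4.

Δ: Δ0=-1, Δ1=-3/2, Δ2=1, Δ3=-2/3
row 1: diag=10, rhs=-3; c'=1/5, d'=-3/10
row 2: denom=8−2·1/5=38/5; d'=(15−2·-3/10)/(38/5)=39/19
row 3: denom=10−2·5/19=180/19; d'=(-10−2·39/19)/(180/19)=-67/45
back: M3=-67/45
back: M2=39/19−5/19·-67/45=22/9
back: M1=-3/10−1/5·22/9=-71/90
M: M0=0, M1=-71/90, M2=22/9, M3=-67/45, M4=0
seg 0: a=4, c=M0/2=0, d=(M1−M0)/(6·3)=-71/1620, b=Δ0−h0·(2M0+M1)/6=-109/180
seg 1: a=1, c=M1/2=-71/180, d=(M2−M1)/(6·2)=97/360, b=Δ1−h1·(2M1+M2)/6=-161/90
seg 2: a=-2, c=M2/2=11/9, d=(M3−M2)/(6·2)=-59/180, b=Δ2−h2·(2M2+M3)/6=-2/15
seg 3: a=0, c=M3/2=-67/90, d=(M4−M3)/(6·3)=67/810, b=Δ3−h3·(2M3+M4)/6=37/45
t_q=37/4 → seg 3, τ=9/4; S=0+37/45·τ+-67/90·τ²+67/810·τ³=-125/128

  seg 0: a=4 b=-109/180 c=0 d=-71/1620
  seg 1: a=1 b=-161/90 c=-71/180 d=97/360
  seg 2: a=-2 b=-2/15 c=11/9 d=-59/180
  seg 3: a=0 b=37/45 c=-67/90 d=67/810
S(37/4) = -125/128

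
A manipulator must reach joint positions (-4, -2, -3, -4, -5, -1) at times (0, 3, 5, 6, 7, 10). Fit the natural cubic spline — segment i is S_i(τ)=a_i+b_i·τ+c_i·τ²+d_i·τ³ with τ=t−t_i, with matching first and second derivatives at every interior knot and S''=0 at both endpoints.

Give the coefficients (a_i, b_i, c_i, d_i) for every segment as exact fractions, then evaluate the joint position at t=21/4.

Δ: Δ0=2/3, Δ1=-1/2, Δ2=-1, Δ3=-1, Δ4=4/3
row 1: diag=10, rhs=-7; c'=1/5, d'=-7/10
row 2: denom=6−2·1/5=28/5; d'=(-3−2·-7/10)/(28/5)=-2/7
row 3: denom=4−1·5/28=107/28; d'=(0−1·-2/7)/(107/28)=8/107
row 4: denom=8−1·28/107=828/107; d'=(14−1·8/107)/(828/107)=745/414
back: M4=745/414
back: M3=8/107−28/107·745/414=-82/207
back: M2=-2/7−5/28·-82/207=-89/414
back: M1=-7/10−1/5·-89/414=-136/207
M: M0=0, M1=-136/207, M2=-89/414, M3=-82/207, M4=745/414, M5=0
seg 0: a=-4, c=M0/2=0, d=(M1−M0)/(6·3)=-68/1863, b=Δ0−h0·(2M0+M1)/6=206/207
seg 1: a=-2, c=M1/2=-68/207, d=(M2−M1)/(6·2)=61/1656, b=Δ1−h1·(2M1+M2)/6=2/207
seg 2: a=-3, c=M2/2=-89/828, d=(M3−M2)/(6·1)=-25/828, b=Δ2−h2·(2M2+M3)/6=-119/138
seg 3: a=-4, c=M3/2=-41/207, d=(M4−M3)/(6·1)=101/276, b=Δ3−h3·(2M3+M4)/6=-967/828
seg 4: a=-5, c=M4/2=745/828, d=(M5−M4)/(6·3)=-745/7452, b=Δ4−h4·(2M4+M5)/6=-193/414
t_q=21/4 → seg 2, τ=1/4; S=-3+-119/138·τ+-89/828·τ²+-25/828·τ³=-56927/17664

  seg 0: a=-4 b=206/207 c=0 d=-68/1863
  seg 1: a=-2 b=2/207 c=-68/207 d=61/1656
  seg 2: a=-3 b=-119/138 c=-89/828 d=-25/828
  seg 3: a=-4 b=-967/828 c=-41/207 d=101/276
  seg 4: a=-5 b=-193/414 c=745/828 d=-745/7452
S(21/4) = -56927/17664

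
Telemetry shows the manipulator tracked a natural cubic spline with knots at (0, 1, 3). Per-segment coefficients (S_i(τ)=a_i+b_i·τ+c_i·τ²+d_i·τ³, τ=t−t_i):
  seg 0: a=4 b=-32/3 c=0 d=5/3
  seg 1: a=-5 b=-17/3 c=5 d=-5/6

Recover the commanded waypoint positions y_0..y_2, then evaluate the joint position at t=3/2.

y_0=4 y_1=-5 y_2=-3
S(3/2) = -107/16

y_0 = S_0(0) = a_0 = 4
y_1 = S_1(0) = a_1 = -5
y_2 = S_1(2) = -3
t_q=3/2 is in segment 1 (τ=1/2); S_1(τ)=-107/16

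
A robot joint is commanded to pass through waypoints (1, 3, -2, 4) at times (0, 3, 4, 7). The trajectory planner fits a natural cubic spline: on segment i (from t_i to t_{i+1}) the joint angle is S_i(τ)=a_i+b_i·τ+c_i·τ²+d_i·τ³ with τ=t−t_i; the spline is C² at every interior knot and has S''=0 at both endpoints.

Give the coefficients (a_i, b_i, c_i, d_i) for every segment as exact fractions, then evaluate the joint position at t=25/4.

  seg 0: a=1 b=199/63 c=0 d=-157/567
  seg 1: a=3 b=-272/63 c=-157/63 d=38/21
  seg 2: a=-2 b=-244/63 c=185/63 d=-185/567
S(25/4) = 195/448

Δ: Δ0=2/3, Δ1=-5, Δ2=2
row 1: diag=8, rhs=-34; c'=1/8, d'=-17/4
row 2: denom=8−1·1/8=63/8; d'=(42−1·-17/4)/(63/8)=370/63
back: M2=370/63
back: M1=-17/4−1/8·370/63=-314/63
M: M0=0, M1=-314/63, M2=370/63, M3=0
seg 0: a=1, c=M0/2=0, d=(M1−M0)/(6·3)=-157/567, b=Δ0−h0·(2M0+M1)/6=199/63
seg 1: a=3, c=M1/2=-157/63, d=(M2−M1)/(6·1)=38/21, b=Δ1−h1·(2M1+M2)/6=-272/63
seg 2: a=-2, c=M2/2=185/63, d=(M3−M2)/(6·3)=-185/567, b=Δ2−h2·(2M2+M3)/6=-244/63
t_q=25/4 → seg 2, τ=9/4; S=-2+-244/63·τ+185/63·τ²+-185/567·τ³=195/448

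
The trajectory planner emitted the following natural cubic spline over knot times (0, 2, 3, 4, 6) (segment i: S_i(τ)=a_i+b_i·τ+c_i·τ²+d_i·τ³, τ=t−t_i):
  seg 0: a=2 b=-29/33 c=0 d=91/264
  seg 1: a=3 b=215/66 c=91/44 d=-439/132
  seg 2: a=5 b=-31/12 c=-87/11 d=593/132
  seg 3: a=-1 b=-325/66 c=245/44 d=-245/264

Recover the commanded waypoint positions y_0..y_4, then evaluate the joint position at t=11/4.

y_0=2 y_1=3 y_2=5 y_3=-1 y_4=4
S(11/4) = 14653/2816

y_0 = S_0(0) = a_0 = 2
y_1 = S_1(0) = a_1 = 3
y_2 = S_2(0) = a_2 = 5
y_3 = S_3(0) = a_3 = -1
y_4 = S_3(2) = 4
t_q=11/4 is in segment 1 (τ=3/4); S_1(τ)=14653/2816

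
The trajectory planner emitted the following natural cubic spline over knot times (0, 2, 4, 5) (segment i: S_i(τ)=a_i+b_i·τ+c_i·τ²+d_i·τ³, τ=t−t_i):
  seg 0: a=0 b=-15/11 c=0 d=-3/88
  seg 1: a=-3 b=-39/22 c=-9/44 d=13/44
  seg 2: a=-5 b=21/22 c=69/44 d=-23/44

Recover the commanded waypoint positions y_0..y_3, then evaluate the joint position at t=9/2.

y_0 = S_0(0) = a_0 = 0
y_1 = S_1(0) = a_1 = -3
y_2 = S_2(0) = a_2 = -5
y_3 = S_2(1) = -3
t_q=9/2 is in segment 2 (τ=1/2); S_2(τ)=-1477/352

y_0=0 y_1=-3 y_2=-5 y_3=-3
S(9/2) = -1477/352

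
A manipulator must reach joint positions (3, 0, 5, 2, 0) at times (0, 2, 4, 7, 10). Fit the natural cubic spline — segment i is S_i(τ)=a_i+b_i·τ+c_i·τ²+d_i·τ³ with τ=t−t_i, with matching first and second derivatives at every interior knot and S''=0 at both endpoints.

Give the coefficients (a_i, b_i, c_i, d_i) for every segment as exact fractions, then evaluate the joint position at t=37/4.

Δ: Δ0=-3/2, Δ1=5/2, Δ2=-1, Δ3=-2/3
row 1: diag=8, rhs=24; c'=1/4, d'=3
row 2: denom=10−2·1/4=19/2; d'=(-21−2·3)/(19/2)=-54/19
row 3: denom=12−3·6/19=210/19; d'=(2−3·-54/19)/(210/19)=20/21
back: M3=20/21
back: M2=-54/19−6/19·20/21=-22/7
back: M1=3−1/4·-22/7=53/14
M: M0=0, M1=53/14, M2=-22/7, M3=20/21, M4=0
seg 0: a=3, c=M0/2=0, d=(M1−M0)/(6·2)=53/168, b=Δ0−h0·(2M0+M1)/6=-58/21
seg 1: a=0, c=M1/2=53/28, d=(M2−M1)/(6·2)=-97/168, b=Δ1−h1·(2M1+M2)/6=43/42
seg 2: a=5, c=M2/2=-11/7, d=(M3−M2)/(6·3)=43/189, b=Δ2−h2·(2M2+M3)/6=5/3
seg 3: a=2, c=M3/2=10/21, d=(M4−M3)/(6·3)=-10/189, b=Δ3−h3·(2M3+M4)/6=-34/21
t_q=37/4 → seg 3, τ=9/4; S=2+-34/21·τ+10/21·τ²+-10/189·τ³=37/224

  seg 0: a=3 b=-58/21 c=0 d=53/168
  seg 1: a=0 b=43/42 c=53/28 d=-97/168
  seg 2: a=5 b=5/3 c=-11/7 d=43/189
  seg 3: a=2 b=-34/21 c=10/21 d=-10/189
S(37/4) = 37/224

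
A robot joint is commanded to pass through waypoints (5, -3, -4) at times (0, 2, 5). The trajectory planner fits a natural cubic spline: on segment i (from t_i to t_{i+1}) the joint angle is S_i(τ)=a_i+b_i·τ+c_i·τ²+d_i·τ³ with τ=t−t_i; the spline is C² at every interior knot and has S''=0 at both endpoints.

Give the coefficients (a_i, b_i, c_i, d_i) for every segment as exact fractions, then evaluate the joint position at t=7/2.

  seg 0: a=5 b=-71/15 c=0 d=11/60
  seg 1: a=-3 b=-38/15 c=11/10 d=-11/90
S(7/2) = -379/80

Δ: Δ0=-4, Δ1=-1/3
row 1: diag=10, rhs=22; c'=3/10, d'=11/5
back: M1=11/5
M: M0=0, M1=11/5, M2=0
seg 0: a=5, c=M0/2=0, d=(M1−M0)/(6·2)=11/60, b=Δ0−h0·(2M0+M1)/6=-71/15
seg 1: a=-3, c=M1/2=11/10, d=(M2−M1)/(6·3)=-11/90, b=Δ1−h1·(2M1+M2)/6=-38/15
t_q=7/2 → seg 1, τ=3/2; S=-3+-38/15·τ+11/10·τ²+-11/90·τ³=-379/80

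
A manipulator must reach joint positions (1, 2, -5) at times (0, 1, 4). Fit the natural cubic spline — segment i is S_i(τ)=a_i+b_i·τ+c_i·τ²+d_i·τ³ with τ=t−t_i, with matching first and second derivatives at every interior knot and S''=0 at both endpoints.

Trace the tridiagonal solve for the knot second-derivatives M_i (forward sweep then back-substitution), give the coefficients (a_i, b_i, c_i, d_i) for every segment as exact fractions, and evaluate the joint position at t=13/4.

  seg 0: a=1 b=17/12 c=0 d=-5/12
  seg 1: a=2 b=1/6 c=-5/4 d=5/36
S(13/4) = -607/256

Δ: Δ0=1, Δ1=-7/3
row 1: diag=8, rhs=-20; c'=3/8, d'=-5/2
back: M1=-5/2
M: M0=0, M1=-5/2, M2=0
seg 0: a=1, c=M0/2=0, d=(M1−M0)/(6·1)=-5/12, b=Δ0−h0·(2M0+M1)/6=17/12
seg 1: a=2, c=M1/2=-5/4, d=(M2−M1)/(6·3)=5/36, b=Δ1−h1·(2M1+M2)/6=1/6
t_q=13/4 → seg 1, τ=9/4; S=2+1/6·τ+-5/4·τ²+5/36·τ³=-607/256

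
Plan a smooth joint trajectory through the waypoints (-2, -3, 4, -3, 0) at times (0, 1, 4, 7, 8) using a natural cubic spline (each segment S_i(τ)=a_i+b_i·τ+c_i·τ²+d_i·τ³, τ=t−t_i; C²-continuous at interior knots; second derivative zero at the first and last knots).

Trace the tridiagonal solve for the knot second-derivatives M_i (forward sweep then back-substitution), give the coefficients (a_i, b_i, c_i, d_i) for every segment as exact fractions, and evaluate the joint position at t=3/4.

Δ: Δ0=-1, Δ1=7/3, Δ2=-7/3, Δ3=3
row 1: diag=8, rhs=20; c'=3/8, d'=5/2
row 2: denom=12−3·3/8=87/8; d'=(-28−3·5/2)/(87/8)=-284/87
row 3: denom=8−3·8/29=208/29; d'=(32−3·-284/87)/(208/29)=303/52
back: M3=303/52
back: M2=-284/87−8/29·303/52=-190/39
back: M1=5/2−3/8·-190/39=225/52
M: M0=0, M1=225/52, M2=-190/39, M3=303/52, M4=0
seg 0: a=-2, c=M0/2=0, d=(M1−M0)/(6·1)=75/104, b=Δ0−h0·(2M0+M1)/6=-179/104
seg 1: a=-3, c=M1/2=225/104, d=(M2−M1)/(6·3)=-1435/2808, b=Δ1−h1·(2M1+M2)/6=23/52
seg 2: a=4, c=M2/2=-95/39, d=(M3−M2)/(6·3)=1669/2808, b=Δ2−h2·(2M2+M3)/6=-3/8
seg 3: a=-3, c=M3/2=303/104, d=(M4−M3)/(6·1)=-101/104, b=Δ3−h3·(2M3+M4)/6=55/52
t_q=3/4 → seg 0, τ=3/4; S=-2+-179/104·τ+0·τ²+75/104·τ³=-19879/6656

  seg 0: a=-2 b=-179/104 c=0 d=75/104
  seg 1: a=-3 b=23/52 c=225/104 d=-1435/2808
  seg 2: a=4 b=-3/8 c=-95/39 d=1669/2808
  seg 3: a=-3 b=55/52 c=303/104 d=-101/104
S(3/4) = -19879/6656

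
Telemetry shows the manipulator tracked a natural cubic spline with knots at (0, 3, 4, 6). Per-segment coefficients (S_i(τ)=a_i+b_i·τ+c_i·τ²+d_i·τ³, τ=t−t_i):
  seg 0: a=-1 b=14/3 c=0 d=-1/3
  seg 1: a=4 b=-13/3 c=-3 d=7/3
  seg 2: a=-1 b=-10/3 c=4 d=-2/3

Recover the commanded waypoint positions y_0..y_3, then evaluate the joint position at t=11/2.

y_0 = S_0(0) = a_0 = -1
y_1 = S_1(0) = a_1 = 4
y_2 = S_2(0) = a_2 = -1
y_3 = S_2(2) = 3
t_q=11/2 is in segment 2 (τ=3/2); S_2(τ)=3/4

y_0=-1 y_1=4 y_2=-1 y_3=3
S(11/2) = 3/4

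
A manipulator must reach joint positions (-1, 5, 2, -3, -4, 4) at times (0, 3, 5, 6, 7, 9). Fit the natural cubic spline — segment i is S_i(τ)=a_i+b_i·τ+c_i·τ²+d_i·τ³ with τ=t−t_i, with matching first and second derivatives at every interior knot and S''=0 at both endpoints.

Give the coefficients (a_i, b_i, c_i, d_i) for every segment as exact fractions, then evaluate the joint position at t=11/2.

  seg 0: a=-1 b=3245/1228 c=0 d=-263/3684
  seg 1: a=5 b=439/614 c=-789/1228 d=-571/2456
  seg 2: a=2 b=-1426/307 c=-1251/614 d=1033/614
  seg 3: a=-3 b=-2255/614 c=924/307 d=-207/614
  seg 4: a=-4 b=410/307 c=1227/614 d=-409/1228
S(11/2) = -3053/4912

Δ: Δ0=2, Δ1=-3/2, Δ2=-5, Δ3=-1, Δ4=4
row 1: diag=10, rhs=-21; c'=1/5, d'=-21/10
row 2: denom=6−2·1/5=28/5; d'=(-21−2·-21/10)/(28/5)=-3
row 3: denom=4−1·5/28=107/28; d'=(24−1·-3)/(107/28)=756/107
row 4: denom=6−1·28/107=614/107; d'=(30−1·756/107)/(614/107)=1227/307
back: M4=1227/307
back: M3=756/107−28/107·1227/307=1848/307
back: M2=-3−5/28·1848/307=-1251/307
back: M1=-21/10−1/5·-1251/307=-789/614
M: M0=0, M1=-789/614, M2=-1251/307, M3=1848/307, M4=1227/307, M5=0
seg 0: a=-1, c=M0/2=0, d=(M1−M0)/(6·3)=-263/3684, b=Δ0−h0·(2M0+M1)/6=3245/1228
seg 1: a=5, c=M1/2=-789/1228, d=(M2−M1)/(6·2)=-571/2456, b=Δ1−h1·(2M1+M2)/6=439/614
seg 2: a=2, c=M2/2=-1251/614, d=(M3−M2)/(6·1)=1033/614, b=Δ2−h2·(2M2+M3)/6=-1426/307
seg 3: a=-3, c=M3/2=924/307, d=(M4−M3)/(6·1)=-207/614, b=Δ3−h3·(2M3+M4)/6=-2255/614
seg 4: a=-4, c=M4/2=1227/614, d=(M5−M4)/(6·2)=-409/1228, b=Δ4−h4·(2M4+M5)/6=410/307
t_q=11/2 → seg 2, τ=1/2; S=2+-1426/307·τ+-1251/614·τ²+1033/614·τ³=-3053/4912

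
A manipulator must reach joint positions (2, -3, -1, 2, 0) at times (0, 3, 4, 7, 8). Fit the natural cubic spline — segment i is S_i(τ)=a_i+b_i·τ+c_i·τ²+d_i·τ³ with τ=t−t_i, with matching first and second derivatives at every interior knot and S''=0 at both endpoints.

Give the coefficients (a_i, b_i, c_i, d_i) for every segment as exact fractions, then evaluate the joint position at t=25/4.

Δ: Δ0=-5/3, Δ1=2, Δ2=1, Δ3=-2
row 1: diag=8, rhs=22; c'=1/8, d'=11/4
row 2: denom=8−1·1/8=63/8; d'=(-6−1·11/4)/(63/8)=-10/9
row 3: denom=8−3·8/21=48/7; d'=(-18−3·-10/9)/(48/7)=-77/36
back: M3=-77/36
back: M2=-10/9−8/21·-77/36=-8/27
back: M1=11/4−1/8·-8/27=301/108
M: M0=0, M1=301/108, M2=-8/27, M3=-77/36, M4=0
seg 0: a=2, c=M0/2=0, d=(M1−M0)/(6·3)=301/1944, b=Δ0−h0·(2M0+M1)/6=-661/216
seg 1: a=-3, c=M1/2=301/216, d=(M2−M1)/(6·1)=-37/72, b=Δ1−h1·(2M1+M2)/6=121/108
seg 2: a=-1, c=M2/2=-4/27, d=(M3−M2)/(6·3)=-199/1944, b=Δ2−h2·(2M2+M3)/6=511/216
seg 3: a=2, c=M3/2=-77/72, d=(M4−M3)/(6·1)=77/216, b=Δ3−h3·(2M3+M4)/6=-139/108
t_q=25/4 → seg 2, τ=9/4; S=-1+511/216·τ+-4/27·τ²+-199/1944·τ³=3697/1536

  seg 0: a=2 b=-661/216 c=0 d=301/1944
  seg 1: a=-3 b=121/108 c=301/216 d=-37/72
  seg 2: a=-1 b=511/216 c=-4/27 d=-199/1944
  seg 3: a=2 b=-139/108 c=-77/72 d=77/216
S(25/4) = 3697/1536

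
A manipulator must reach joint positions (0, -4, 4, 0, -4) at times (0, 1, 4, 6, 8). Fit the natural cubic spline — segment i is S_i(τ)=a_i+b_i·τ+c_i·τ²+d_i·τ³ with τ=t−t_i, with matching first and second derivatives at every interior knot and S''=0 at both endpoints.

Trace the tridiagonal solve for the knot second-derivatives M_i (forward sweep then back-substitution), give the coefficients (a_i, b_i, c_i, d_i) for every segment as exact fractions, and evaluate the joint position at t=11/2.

Δ: Δ0=-4, Δ1=8/3, Δ2=-2, Δ3=-2
row 1: diag=8, rhs=40; c'=3/8, d'=5
row 2: denom=10−3·3/8=71/8; d'=(-28−3·5)/(71/8)=-344/71
row 3: denom=8−2·16/71=536/71; d'=(0−2·-344/71)/(536/71)=86/67
back: M3=86/67
back: M2=-344/71−16/71·86/67=-344/67
back: M1=5−3/8·-344/67=464/67
M: M0=0, M1=464/67, M2=-344/67, M3=86/67, M4=0
seg 0: a=0, c=M0/2=0, d=(M1−M0)/(6·1)=232/201, b=Δ0−h0·(2M0+M1)/6=-1036/201
seg 1: a=-4, c=M1/2=232/67, d=(M2−M1)/(6·3)=-404/603, b=Δ1−h1·(2M1+M2)/6=-340/201
seg 2: a=4, c=M2/2=-172/67, d=(M3−M2)/(6·2)=215/402, b=Δ2−h2·(2M2+M3)/6=200/201
seg 3: a=0, c=M3/2=43/67, d=(M4−M3)/(6·2)=-43/402, b=Δ3−h3·(2M3+M4)/6=-574/201
t_q=11/2 → seg 2, τ=3/2; S=4+200/201·τ+-172/67·τ²+215/402·τ³=1631/1072

  seg 0: a=0 b=-1036/201 c=0 d=232/201
  seg 1: a=-4 b=-340/201 c=232/67 d=-404/603
  seg 2: a=4 b=200/201 c=-172/67 d=215/402
  seg 3: a=0 b=-574/201 c=43/67 d=-43/402
S(11/2) = 1631/1072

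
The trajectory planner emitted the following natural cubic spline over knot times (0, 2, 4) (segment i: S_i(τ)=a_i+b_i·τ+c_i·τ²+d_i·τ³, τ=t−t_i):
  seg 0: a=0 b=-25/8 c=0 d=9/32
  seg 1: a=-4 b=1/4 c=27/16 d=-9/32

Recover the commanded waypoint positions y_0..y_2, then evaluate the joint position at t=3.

y_0=0 y_1=-4 y_2=1
S(3) = -75/32

y_0 = S_0(0) = a_0 = 0
y_1 = S_1(0) = a_1 = -4
y_2 = S_1(2) = 1
t_q=3 is in segment 1 (τ=1); S_1(τ)=-75/32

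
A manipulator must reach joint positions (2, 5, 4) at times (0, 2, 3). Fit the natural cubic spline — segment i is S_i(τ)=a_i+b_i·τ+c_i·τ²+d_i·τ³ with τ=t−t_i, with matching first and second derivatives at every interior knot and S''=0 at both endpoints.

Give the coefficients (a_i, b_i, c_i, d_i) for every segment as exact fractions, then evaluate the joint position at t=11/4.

  seg 0: a=2 b=7/3 c=0 d=-5/24
  seg 1: a=5 b=-1/6 c=-5/4 d=5/12
S(11/4) = 1113/256

Δ: Δ0=3/2, Δ1=-1
row 1: diag=6, rhs=-15; c'=1/6, d'=-5/2
back: M1=-5/2
M: M0=0, M1=-5/2, M2=0
seg 0: a=2, c=M0/2=0, d=(M1−M0)/(6·2)=-5/24, b=Δ0−h0·(2M0+M1)/6=7/3
seg 1: a=5, c=M1/2=-5/4, d=(M2−M1)/(6·1)=5/12, b=Δ1−h1·(2M1+M2)/6=-1/6
t_q=11/4 → seg 1, τ=3/4; S=5+-1/6·τ+-5/4·τ²+5/12·τ³=1113/256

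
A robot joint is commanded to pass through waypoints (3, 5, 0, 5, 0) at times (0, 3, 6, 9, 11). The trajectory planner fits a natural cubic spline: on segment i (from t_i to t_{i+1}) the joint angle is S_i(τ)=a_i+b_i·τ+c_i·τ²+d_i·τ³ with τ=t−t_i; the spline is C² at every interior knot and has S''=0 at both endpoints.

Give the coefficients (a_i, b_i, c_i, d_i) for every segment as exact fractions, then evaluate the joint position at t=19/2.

  seg 0: a=3 b=1345/828 c=0 d=-793/7452
  seg 1: a=5 b=-517/414 c=-793/828 d=2033/7452
  seg 2: a=0 b=307/828 c=310/207 d=-2647/7452
  seg 3: a=5 b=-97/414 c=-469/276 d=469/1656
S(19/2) = 19843/4416

Δ: Δ0=2/3, Δ1=-5/3, Δ2=5/3, Δ3=-5/2
row 1: diag=12, rhs=-14; c'=1/4, d'=-7/6
row 2: denom=12−3·1/4=45/4; d'=(20−3·-7/6)/(45/4)=94/45
row 3: denom=10−3·4/15=46/5; d'=(-25−3·94/45)/(46/5)=-469/138
back: M3=-469/138
back: M2=94/45−4/15·-469/138=620/207
back: M1=-7/6−1/4·620/207=-793/414
M: M0=0, M1=-793/414, M2=620/207, M3=-469/138, M4=0
seg 0: a=3, c=M0/2=0, d=(M1−M0)/(6·3)=-793/7452, b=Δ0−h0·(2M0+M1)/6=1345/828
seg 1: a=5, c=M1/2=-793/828, d=(M2−M1)/(6·3)=2033/7452, b=Δ1−h1·(2M1+M2)/6=-517/414
seg 2: a=0, c=M2/2=310/207, d=(M3−M2)/(6·3)=-2647/7452, b=Δ2−h2·(2M2+M3)/6=307/828
seg 3: a=5, c=M3/2=-469/276, d=(M4−M3)/(6·2)=469/1656, b=Δ3−h3·(2M3+M4)/6=-97/414
t_q=19/2 → seg 3, τ=1/2; S=5+-97/414·τ+-469/276·τ²+469/1656·τ³=19843/4416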